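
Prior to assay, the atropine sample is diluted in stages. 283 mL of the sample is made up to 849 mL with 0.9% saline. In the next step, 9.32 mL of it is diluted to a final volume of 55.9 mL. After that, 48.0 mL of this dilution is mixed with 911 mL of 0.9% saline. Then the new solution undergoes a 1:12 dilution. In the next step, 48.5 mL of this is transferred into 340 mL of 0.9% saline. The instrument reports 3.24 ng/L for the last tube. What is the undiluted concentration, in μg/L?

112 μg/L

Overall dilution factor = 3 × 5.998 × 19.98 × 12 × 8.010 = 3.46 × 10⁴.
Original = 3.24 ng/L × 3.46 × 10⁴ = 1.12 × 10⁵ ng/L = 112 μg/L.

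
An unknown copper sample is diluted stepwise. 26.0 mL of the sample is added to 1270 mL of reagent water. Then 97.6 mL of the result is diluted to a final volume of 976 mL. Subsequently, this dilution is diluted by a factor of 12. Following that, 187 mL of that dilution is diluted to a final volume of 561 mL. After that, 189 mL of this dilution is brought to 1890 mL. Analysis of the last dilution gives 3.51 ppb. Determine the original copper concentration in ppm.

Overall dilution factor = 49.85 × 10 × 12 × 3 × 10 = 1.79 × 10⁵.
Original = 3.51 ppb × 1.79 × 10⁵ = 6.30 × 10⁵ ppb = 630 ppm.

630 ppm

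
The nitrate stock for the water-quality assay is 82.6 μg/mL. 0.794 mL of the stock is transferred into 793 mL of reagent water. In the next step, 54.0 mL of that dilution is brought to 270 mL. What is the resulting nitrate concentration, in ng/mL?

16.5 ng/mL

Overall dilution factor = 999.7 × 5 = 4999.
82.6 μg/mL / 4999 = 0.0165 μg/mL = 16.5 ng/mL.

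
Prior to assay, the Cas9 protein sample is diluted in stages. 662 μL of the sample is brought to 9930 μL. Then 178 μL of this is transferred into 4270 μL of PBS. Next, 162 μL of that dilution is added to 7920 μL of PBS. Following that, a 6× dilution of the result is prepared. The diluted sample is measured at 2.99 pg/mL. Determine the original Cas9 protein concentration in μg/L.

335 μg/L

Overall dilution factor = 15 × 24.99 × 49.89 × 6 = 1.12 × 10⁵.
Original = 2.99 pg/mL × 1.12 × 10⁵ = 3.35 × 10⁵ pg/mL = 335 μg/L.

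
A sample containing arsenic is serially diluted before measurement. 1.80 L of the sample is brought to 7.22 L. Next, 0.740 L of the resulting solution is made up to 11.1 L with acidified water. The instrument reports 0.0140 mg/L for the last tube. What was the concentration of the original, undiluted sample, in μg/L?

Overall dilution factor = 4.011 × 15 = 60.2.
Original = 0.0140 mg/L × 60.2 = 0.842 mg/L = 842 μg/L.

842 μg/L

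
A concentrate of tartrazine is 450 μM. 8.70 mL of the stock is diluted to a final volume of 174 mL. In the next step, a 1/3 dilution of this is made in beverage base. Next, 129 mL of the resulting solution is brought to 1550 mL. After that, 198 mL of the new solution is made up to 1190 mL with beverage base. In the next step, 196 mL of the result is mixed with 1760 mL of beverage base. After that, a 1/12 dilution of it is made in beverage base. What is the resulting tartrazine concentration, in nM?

0.867 nM

Overall dilution factor = 20 × 3 × 12.02 × 6.010 × 9.980 × 12 = 5.19 × 10⁵.
450 μM / 5.19 × 10⁵ = 8.67 × 10⁻⁴ μM = 0.867 nM.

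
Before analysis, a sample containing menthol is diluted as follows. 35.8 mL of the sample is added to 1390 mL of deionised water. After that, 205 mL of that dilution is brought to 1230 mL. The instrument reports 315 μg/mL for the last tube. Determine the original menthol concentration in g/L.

75.3 g/L

Overall dilution factor = 39.83 × 6 = 239.
Original = 315 μg/mL × 239 = 7.53 × 10⁴ μg/mL = 75.3 g/L.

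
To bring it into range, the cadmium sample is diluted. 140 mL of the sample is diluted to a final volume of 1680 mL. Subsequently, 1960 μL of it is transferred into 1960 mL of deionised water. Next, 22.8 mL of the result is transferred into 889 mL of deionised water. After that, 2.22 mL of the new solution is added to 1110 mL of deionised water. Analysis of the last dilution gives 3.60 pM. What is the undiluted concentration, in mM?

Overall dilution factor = 12 × 1001 × 39.99 × 501 = 2.41 × 10⁸.
Original = 3.60 pM × 2.41 × 10⁸ = 8.66 × 10⁸ pM = 0.866 mM.

0.866 mM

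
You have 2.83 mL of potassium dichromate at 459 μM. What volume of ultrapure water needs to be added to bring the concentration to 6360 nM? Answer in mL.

6360 nM = 6.36 μM.
V₂ = C₁V₁/C₂ = 459 × 2.83 / 6.36 = 204 mL.
Diluent to add = V₂ − V₁ = 204 − 2.83 = 201 mL.

201 mL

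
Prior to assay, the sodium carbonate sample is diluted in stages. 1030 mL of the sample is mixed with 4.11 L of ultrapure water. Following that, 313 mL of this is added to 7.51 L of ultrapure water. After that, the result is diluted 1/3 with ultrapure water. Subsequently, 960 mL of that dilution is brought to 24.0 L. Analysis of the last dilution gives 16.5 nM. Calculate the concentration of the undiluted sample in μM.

Overall dilution factor = 4.990 × 24.99 × 3 × 25 = 9354.
Original = 16.5 nM × 9354 = 1.54 × 10⁵ nM = 154 μM.

154 μM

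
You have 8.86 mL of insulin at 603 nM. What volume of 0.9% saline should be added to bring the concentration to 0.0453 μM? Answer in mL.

0.0453 μM = 45.3 nM.
V₂ = C₁V₁/C₂ = 603 × 8.86 / 45.3 = 118 mL.
Diluent to add = V₂ − V₁ = 118 − 8.86 = 109 mL.

109 mL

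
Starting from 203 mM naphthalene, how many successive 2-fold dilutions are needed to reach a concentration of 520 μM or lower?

9

Need 2ⁿ ≥ 390, so n ≥ log(390)/log(2) = 8.61.
Minimum whole steps: n = 9.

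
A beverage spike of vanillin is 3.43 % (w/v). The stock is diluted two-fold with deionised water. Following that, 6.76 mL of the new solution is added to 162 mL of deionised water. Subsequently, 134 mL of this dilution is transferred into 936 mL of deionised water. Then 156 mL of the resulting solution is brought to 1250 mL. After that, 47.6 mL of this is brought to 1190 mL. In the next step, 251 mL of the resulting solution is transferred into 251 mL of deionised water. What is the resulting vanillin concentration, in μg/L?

215 μg/L

Overall dilution factor = 2 × 24.96 × 7.985 × 8.013 × 25 × 2 = 1.60 × 10⁵.
3.43 % (w/v) / 1.60 × 10⁵ = 2.15 × 10⁻⁵ % (w/v) = 215 μg/L.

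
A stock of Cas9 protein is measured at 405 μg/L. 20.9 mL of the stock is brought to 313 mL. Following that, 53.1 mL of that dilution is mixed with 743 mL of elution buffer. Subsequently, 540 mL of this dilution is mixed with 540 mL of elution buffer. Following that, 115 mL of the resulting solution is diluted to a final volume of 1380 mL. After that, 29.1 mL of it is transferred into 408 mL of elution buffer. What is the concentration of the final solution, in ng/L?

Overall dilution factor = 14.98 × 14.99 × 2 × 12 × 15.02 = 8.09 × 10⁴.
405 μg/L / 8.09 × 10⁴ = 5.00 × 10⁻³ μg/L = 5.00 ng/L.

5.00 ng/L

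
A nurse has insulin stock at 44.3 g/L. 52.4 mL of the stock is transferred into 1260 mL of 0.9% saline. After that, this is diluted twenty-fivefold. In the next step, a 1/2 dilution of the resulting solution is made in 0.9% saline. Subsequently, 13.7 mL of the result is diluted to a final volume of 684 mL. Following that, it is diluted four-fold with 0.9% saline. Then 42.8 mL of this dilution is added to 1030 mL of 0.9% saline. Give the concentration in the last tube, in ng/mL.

7.07 ng/mL

Overall dilution factor = 25.05 × 25 × 2 × 49.93 × 4 × 25.07 = 6.27 × 10⁶.
44.3 g/L / 6.27 × 10⁶ = 7.07 × 10⁻⁶ g/L = 7.07 ng/mL.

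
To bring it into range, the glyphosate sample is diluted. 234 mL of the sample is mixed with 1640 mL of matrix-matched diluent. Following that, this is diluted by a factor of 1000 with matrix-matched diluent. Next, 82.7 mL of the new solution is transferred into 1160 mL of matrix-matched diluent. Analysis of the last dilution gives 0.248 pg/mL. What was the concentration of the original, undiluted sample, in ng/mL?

29.8 ng/mL

Overall dilution factor = 8.009 × 1000 × 15.03 = 1.20 × 10⁵.
Original = 0.248 pg/mL × 1.20 × 10⁵ = 2.98 × 10⁴ pg/mL = 29.8 ng/mL.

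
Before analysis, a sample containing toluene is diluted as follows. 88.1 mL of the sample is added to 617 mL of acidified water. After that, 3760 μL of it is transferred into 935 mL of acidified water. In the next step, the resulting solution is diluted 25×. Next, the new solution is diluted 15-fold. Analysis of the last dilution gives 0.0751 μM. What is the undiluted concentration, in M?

0.0563 M

Overall dilution factor = 8.003 × 249.7 × 25 × 15 = 7.49 × 10⁵.
Original = 0.0751 μM × 7.49 × 10⁵ = 5.63 × 10⁴ μM = 0.0563 M.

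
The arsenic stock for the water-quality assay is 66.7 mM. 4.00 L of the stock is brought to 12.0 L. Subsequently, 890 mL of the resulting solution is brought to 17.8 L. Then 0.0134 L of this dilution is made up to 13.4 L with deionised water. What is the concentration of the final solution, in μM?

Overall dilution factor = 3 × 20 × 1000 = 6.00 × 10⁴.
66.7 mM / 6.00 × 10⁴ = 1.11 × 10⁻³ mM = 1.11 μM.

1.11 μM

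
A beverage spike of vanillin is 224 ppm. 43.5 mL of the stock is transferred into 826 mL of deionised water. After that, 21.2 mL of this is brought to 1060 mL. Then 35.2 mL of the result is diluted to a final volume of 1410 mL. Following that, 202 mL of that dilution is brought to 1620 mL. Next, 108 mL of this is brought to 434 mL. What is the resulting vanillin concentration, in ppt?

174 ppt

Overall dilution factor = 19.99 × 50 × 40.06 × 8.020 × 4.019 = 1.29 × 10⁶.
224 ppm / 1.29 × 10⁶ = 1.74 × 10⁻⁴ ppm = 174 ppt.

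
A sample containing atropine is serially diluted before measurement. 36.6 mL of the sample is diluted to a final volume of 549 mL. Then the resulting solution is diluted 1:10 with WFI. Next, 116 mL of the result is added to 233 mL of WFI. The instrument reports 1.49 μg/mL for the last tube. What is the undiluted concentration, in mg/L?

Overall dilution factor = 15 × 10 × 3.009 = 451.
Original = 1.49 μg/mL × 451 = 672 μg/mL = 672 mg/L.

672 mg/L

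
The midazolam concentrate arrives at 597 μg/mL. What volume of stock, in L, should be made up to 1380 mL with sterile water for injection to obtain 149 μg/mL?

V₁ = C₂V₂/C₁ = 149 × 1380 / 597 = 344 mL = 0.344 L.

0.344 L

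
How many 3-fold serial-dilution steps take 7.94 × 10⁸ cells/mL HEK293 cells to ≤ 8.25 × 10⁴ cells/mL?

9

Need 3ⁿ ≥ 9624, so n ≥ log(9624)/log(3) = 8.35.
Minimum whole steps: n = 9.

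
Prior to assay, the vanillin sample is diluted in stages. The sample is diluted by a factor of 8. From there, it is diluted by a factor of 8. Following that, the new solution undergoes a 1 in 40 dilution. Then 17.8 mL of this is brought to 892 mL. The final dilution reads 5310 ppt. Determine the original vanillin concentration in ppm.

Overall dilution factor = 8 × 8 × 40 × 50.11 = 1.28 × 10⁵.
Original = 5310 ppt × 1.28 × 10⁵ = 6.81 × 10⁸ ppt = 681 ppm.

681 ppm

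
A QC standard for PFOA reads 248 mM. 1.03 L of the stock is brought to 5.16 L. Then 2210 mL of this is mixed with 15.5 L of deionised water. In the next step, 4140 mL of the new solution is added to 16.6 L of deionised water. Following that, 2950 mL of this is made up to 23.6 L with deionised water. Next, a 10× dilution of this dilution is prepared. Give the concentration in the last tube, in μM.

Overall dilution factor = 5.010 × 8.014 × 5.010 × 8 × 10 = 1.61 × 10⁴.
248 mM / 1.61 × 10⁴ = 0.0154 mM = 15.4 μM.

15.4 μM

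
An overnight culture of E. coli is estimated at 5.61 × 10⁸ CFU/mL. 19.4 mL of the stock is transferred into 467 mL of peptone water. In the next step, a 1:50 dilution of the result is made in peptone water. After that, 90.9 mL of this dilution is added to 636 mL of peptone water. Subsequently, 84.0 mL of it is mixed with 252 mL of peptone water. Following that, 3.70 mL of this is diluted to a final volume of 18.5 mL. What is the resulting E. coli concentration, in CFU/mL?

2800 CFU/mL

Overall dilution factor = 25.07 × 50 × 7.997 × 4 × 5 = 2.00 × 10⁵.
5.61 × 10⁸ CFU/mL / 2.00 × 10⁵ = 2800 CFU/mL.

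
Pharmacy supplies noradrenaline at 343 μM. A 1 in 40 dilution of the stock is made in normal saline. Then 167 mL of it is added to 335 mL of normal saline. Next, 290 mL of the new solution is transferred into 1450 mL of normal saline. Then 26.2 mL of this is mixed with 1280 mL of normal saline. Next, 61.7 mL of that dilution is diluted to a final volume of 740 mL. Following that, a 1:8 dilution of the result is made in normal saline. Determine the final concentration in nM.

Overall dilution factor = 40 × 3.006 × 6 × 49.85 × 11.99 × 8 = 3.45 × 10⁶.
343 μM / 3.45 × 10⁶ = 9.94 × 10⁻⁵ μM = 0.0994 nM.

0.0994 nM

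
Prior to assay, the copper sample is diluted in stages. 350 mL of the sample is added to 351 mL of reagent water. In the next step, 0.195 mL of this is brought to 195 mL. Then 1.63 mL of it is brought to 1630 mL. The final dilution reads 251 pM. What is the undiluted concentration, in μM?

Overall dilution factor = 2.003 × 1000 × 1000 = 2.00 × 10⁶.
Original = 251 pM × 2.00 × 10⁶ = 5.03 × 10⁸ pM = 503 μM.

503 μM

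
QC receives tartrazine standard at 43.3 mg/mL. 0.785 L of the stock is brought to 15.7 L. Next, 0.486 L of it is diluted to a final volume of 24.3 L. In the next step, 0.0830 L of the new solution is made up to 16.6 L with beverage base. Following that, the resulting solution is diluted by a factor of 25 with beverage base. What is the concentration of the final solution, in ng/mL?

Overall dilution factor = 20 × 50 × 200 × 25 = 5.00 × 10⁶.
43.3 mg/mL / 5.00 × 10⁶ = 8.66 × 10⁻⁶ mg/mL = 8.66 ng/mL.

8.66 ng/mL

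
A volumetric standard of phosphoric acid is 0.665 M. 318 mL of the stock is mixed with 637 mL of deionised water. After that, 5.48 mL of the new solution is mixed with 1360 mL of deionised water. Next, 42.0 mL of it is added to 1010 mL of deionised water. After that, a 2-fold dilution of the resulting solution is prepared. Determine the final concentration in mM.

0.0177 mM

Overall dilution factor = 3.003 × 249.2 × 25.05 × 2 = 3.75 × 10⁴.
0.665 M / 3.75 × 10⁴ = 1.77 × 10⁻⁵ M = 0.0177 mM.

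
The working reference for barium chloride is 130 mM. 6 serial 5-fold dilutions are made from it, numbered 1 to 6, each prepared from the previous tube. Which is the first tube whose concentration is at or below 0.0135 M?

tube 2

Tube n has concentration 130 mM / 5ⁿ.
Need 5ⁿ ≥ 130 mM / 0.0135 M = 9.63, so n ≥ 1.41.
First such tube: n = 2.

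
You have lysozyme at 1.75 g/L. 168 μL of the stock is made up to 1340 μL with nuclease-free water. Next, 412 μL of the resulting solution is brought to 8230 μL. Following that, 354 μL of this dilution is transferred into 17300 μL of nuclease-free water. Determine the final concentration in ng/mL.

Overall dilution factor = 7.976 × 19.98 × 49.87 = 7946.
1.75 g/L / 7946 = 2.20 × 10⁻⁴ g/L = 220 ng/mL.

220 ng/mL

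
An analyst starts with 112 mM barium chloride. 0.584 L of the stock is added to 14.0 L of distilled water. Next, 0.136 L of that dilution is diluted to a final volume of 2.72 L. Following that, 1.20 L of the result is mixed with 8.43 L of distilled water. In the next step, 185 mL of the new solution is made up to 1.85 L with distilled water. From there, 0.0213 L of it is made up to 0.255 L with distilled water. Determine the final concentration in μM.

Overall dilution factor = 24.97 × 20 × 8.025 × 10 × 11.97 = 4.80 × 10⁵.
112 mM / 4.80 × 10⁵ = 2.33 × 10⁻⁴ mM = 0.233 μM.

0.233 μM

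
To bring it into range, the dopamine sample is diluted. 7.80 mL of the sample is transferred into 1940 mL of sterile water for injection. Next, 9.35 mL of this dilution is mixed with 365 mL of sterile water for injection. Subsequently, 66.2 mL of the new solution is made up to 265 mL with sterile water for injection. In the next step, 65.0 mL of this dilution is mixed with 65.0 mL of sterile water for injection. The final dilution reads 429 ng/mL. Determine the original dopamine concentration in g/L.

Overall dilution factor = 249.7 × 40.04 × 4.003 × 2 = 8.00 × 10⁴.
Original = 429 ng/mL × 8.00 × 10⁴ = 3.43 × 10⁷ ng/mL = 34.3 g/L.

34.3 g/L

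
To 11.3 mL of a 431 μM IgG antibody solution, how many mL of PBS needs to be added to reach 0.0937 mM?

0.0937 mM = 93.7 μM.
V₂ = C₁V₁/C₂ = 431 × 11.3 / 93.7 = 52.0 mL.
Diluent to add = V₂ − V₁ = 52.0 − 11.3 = 40.7 mL.

40.7 mL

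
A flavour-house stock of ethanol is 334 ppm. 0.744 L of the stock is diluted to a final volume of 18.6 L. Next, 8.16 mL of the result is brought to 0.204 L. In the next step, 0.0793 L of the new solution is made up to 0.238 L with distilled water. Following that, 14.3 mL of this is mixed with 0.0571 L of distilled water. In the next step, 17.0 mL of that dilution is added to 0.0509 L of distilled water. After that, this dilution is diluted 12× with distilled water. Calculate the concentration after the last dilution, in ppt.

744 ppt

Overall dilution factor = 25 × 25 × 3.001 × 4.993 × 3.994 × 12 = 4.49 × 10⁵.
334 ppm / 4.49 × 10⁵ = 7.44 × 10⁻⁴ ppm = 744 ppt.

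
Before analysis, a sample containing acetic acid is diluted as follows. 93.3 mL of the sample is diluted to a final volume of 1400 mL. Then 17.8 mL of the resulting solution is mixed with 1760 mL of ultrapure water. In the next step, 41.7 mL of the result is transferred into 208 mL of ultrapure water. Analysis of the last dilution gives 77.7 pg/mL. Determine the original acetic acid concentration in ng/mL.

697 ng/mL

Overall dilution factor = 15.01 × 99.88 × 5.988 = 8974.
Original = 77.7 pg/mL × 8974 = 6.97 × 10⁵ pg/mL = 697 ng/mL.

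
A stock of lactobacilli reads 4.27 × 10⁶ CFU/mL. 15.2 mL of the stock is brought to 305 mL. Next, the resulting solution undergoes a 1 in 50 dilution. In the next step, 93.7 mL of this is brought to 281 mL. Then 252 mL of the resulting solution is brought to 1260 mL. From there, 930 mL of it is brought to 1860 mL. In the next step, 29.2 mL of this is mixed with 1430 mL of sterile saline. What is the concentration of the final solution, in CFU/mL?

2.84 CFU/mL

Overall dilution factor = 20.07 × 50 × 2.999 × 5 × 2 × 49.97 = 1.50 × 10⁶.
4.27 × 10⁶ CFU/mL / 1.50 × 10⁶ = 2.84 CFU/mL.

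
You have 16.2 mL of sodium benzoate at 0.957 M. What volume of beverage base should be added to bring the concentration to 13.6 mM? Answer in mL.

1120 mL

13.6 mM = 0.0136 M.
V₂ = C₁V₁/C₂ = 0.957 × 16.2 / 0.0136 = 1140 mL.
Diluent to add = V₂ − V₁ = 1140 − 16.2 = 1120 mL.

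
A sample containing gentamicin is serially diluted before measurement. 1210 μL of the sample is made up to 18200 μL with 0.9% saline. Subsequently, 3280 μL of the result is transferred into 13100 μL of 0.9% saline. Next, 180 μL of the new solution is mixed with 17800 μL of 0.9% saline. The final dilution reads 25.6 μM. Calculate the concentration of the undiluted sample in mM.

192 mM

Overall dilution factor = 15.04 × 4.994 × 99.89 = 7503.
Original = 25.6 μM × 7503 = 1.92 × 10⁵ μM = 192 mM.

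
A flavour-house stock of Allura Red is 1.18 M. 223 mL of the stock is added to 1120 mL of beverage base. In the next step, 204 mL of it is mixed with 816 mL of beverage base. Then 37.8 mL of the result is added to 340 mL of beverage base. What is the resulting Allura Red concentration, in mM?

Overall dilution factor = 6.022 × 5 × 9.995 = 301.
1.18 M / 301 = 3.92 × 10⁻³ M = 3.92 mM.

3.92 mM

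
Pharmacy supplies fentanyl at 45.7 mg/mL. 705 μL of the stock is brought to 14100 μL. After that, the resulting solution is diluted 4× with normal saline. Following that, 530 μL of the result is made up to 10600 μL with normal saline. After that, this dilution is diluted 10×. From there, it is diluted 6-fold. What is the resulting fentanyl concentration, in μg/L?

476 μg/L

Overall dilution factor = 20 × 4 × 20 × 10 × 6 = 9.60 × 10⁴.
45.7 mg/mL / 9.60 × 10⁴ = 4.76 × 10⁻⁴ mg/mL = 476 μg/L.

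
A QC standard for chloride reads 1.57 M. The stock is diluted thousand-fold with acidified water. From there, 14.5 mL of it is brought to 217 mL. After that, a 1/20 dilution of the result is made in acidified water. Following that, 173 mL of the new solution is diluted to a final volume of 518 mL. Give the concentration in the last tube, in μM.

1.75 μM

Overall dilution factor = 1000 × 14.97 × 20 × 2.994 = 8.96 × 10⁵.
1.57 M / 8.96 × 10⁵ = 1.75 × 10⁻⁶ M = 1.75 μM.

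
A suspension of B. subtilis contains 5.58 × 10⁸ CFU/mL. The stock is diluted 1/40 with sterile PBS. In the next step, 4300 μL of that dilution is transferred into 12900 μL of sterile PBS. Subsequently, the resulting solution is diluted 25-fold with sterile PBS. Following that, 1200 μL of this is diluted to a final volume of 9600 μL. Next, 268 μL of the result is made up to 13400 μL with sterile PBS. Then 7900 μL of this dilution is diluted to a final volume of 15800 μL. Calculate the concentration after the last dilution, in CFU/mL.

Overall dilution factor = 40 × 4 × 25 × 8 × 50 × 2 = 3.20 × 10⁶.
5.58 × 10⁸ CFU/mL / 3.20 × 10⁶ = 174 CFU/mL.

174 CFU/mL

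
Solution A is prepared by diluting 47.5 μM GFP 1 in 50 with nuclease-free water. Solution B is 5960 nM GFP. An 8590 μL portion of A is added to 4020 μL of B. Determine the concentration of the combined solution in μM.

2.55 μM

C_A = 47.5 μM / 50 = 0.950 μM.
C_B = 5960 nM = 5.96 μM.
C_mix = (C_A·V_A + C_B·V_B)/(V_A + V_B) = (0.950×8590 + 5.96×4020) / 12610 = 2.55 μM.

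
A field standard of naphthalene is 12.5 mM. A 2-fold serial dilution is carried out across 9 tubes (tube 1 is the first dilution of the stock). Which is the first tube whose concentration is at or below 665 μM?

Tube n has concentration 12.5 mM / 2ⁿ.
Need 2ⁿ ≥ 12.5 mM / 665 μM = 18.8, so n ≥ 4.23.
First such tube: n = 5.

tube 5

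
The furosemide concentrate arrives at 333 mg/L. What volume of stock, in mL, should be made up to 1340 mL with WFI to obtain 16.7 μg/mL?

67.2 mL

16.7 μg/mL = 16.7 mg/L.
V₁ = C₂V₂/C₁ = 16.7 × 1340 / 333 = 67.2 mL.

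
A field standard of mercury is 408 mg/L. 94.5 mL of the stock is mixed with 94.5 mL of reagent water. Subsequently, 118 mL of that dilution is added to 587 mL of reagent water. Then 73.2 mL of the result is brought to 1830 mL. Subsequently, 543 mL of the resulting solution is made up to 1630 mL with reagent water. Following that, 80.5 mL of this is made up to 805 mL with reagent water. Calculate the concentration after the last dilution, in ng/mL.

45.5 ng/mL

Overall dilution factor = 2 × 5.975 × 25 × 3.002 × 10 = 8967.
408 mg/L / 8967 = 0.0455 mg/L = 45.5 ng/mL.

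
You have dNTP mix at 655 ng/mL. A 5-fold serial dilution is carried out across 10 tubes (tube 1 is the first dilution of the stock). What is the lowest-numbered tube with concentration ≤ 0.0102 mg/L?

Tube n has concentration 655 ng/mL / 5ⁿ.
Need 5ⁿ ≥ 655 ng/mL / 0.0102 mg/L = 64.2, so n ≥ 2.59.
First such tube: n = 3.

tube 3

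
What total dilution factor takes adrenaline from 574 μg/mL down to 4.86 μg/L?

1.18 × 10⁵

Factor = C₀/C_target = 574 μg/mL / 4.86 μg/L = 1.18 × 10⁵.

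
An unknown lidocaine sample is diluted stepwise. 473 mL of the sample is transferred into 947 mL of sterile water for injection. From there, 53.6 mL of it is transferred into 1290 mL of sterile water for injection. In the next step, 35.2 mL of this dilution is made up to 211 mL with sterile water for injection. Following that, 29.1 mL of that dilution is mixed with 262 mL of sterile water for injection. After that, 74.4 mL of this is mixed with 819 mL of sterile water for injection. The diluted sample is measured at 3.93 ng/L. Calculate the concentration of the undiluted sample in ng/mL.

Overall dilution factor = 3.002 × 25.07 × 5.994 × 10.00 × 12.01 = 5.42 × 10⁴.
Original = 3.93 ng/L × 5.42 × 10⁴ = 2.13 × 10⁵ ng/L = 213 ng/mL.

213 ng/mL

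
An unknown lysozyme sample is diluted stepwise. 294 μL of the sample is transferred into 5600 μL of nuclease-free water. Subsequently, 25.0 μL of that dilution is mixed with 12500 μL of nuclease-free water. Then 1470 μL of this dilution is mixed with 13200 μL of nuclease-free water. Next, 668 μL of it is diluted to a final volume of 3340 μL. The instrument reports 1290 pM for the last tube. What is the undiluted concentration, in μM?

647 μM

Overall dilution factor = 20.05 × 501 × 9.980 × 5 = 5.01 × 10⁵.
Original = 1290 pM × 5.01 × 10⁵ = 6.47 × 10⁸ pM = 647 μM.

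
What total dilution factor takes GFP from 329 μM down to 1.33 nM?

Factor = C₀/C_target = 329 μM / 1.33 nM = 2.47 × 10⁵.

2.47 × 10⁵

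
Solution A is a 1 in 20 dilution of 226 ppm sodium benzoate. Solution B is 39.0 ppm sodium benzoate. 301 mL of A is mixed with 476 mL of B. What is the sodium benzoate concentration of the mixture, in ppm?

28.3 ppm

C_A = 226 ppm / 20 = 11.3 ppm.
C_mix = (C_A·V_A + C_B·V_B)/(V_A + V_B) = (11.3×301 + 39.0×476) / 777.0 = 28.3 ppm.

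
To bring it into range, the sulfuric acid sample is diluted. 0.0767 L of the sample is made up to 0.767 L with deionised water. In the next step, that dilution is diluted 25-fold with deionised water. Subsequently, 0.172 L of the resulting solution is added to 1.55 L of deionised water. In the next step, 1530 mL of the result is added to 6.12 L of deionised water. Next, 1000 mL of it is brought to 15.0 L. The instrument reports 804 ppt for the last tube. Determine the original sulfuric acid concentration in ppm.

Overall dilution factor = 10 × 25 × 10.01 × 5 × 15 = 1.88 × 10⁵.
Original = 804 ppt × 1.88 × 10⁵ = 1.51 × 10⁸ ppt = 151 ppm.

151 ppm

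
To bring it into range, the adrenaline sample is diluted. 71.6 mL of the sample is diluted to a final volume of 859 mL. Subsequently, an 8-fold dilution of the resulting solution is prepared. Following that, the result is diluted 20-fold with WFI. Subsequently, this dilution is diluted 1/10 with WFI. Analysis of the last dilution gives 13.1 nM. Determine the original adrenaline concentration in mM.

Overall dilution factor = 12.00 × 8 × 20 × 10 = 1.92 × 10⁴.
Original = 13.1 nM × 1.92 × 10⁴ = 2.51 × 10⁵ nM = 0.251 mM.

0.251 mM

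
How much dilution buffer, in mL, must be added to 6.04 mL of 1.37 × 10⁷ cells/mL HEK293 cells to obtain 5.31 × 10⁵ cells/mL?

V₂ = C₁V₁/C₂ = 1.37 × 10⁷ × 6.04 / 5.31 × 10⁵ = 156 mL.
Diluent to add = V₂ − V₁ = 156 − 6.04 = 150 mL.

150 mL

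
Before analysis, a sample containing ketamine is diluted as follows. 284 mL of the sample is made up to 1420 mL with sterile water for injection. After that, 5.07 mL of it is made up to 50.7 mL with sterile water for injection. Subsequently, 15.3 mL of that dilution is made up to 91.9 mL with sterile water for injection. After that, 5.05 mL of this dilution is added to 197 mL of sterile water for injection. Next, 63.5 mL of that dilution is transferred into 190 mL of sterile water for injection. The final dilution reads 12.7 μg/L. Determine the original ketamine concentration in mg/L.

Overall dilution factor = 5 × 10 × 6.007 × 40.01 × 3.992 = 4.80 × 10⁴.
Original = 12.7 μg/L × 4.80 × 10⁴ = 6.09 × 10⁵ μg/L = 609 mg/L.

609 mg/L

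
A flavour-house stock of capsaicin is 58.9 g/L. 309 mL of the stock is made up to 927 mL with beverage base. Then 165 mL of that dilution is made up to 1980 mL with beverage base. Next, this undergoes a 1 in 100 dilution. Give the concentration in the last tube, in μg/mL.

16.4 μg/mL

Overall dilution factor = 3 × 12 × 100 = 3600.
58.9 g/L / 3600 = 0.0164 g/L = 16.4 μg/mL.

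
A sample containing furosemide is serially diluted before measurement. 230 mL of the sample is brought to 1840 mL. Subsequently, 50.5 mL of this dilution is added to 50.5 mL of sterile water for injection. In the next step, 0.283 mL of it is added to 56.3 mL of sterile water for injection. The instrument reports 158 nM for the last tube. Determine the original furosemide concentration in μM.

Overall dilution factor = 8 × 2 × 199.9 = 3199.
Original = 158 nM × 3199 = 5.05 × 10⁵ nM = 505 μM.

505 μM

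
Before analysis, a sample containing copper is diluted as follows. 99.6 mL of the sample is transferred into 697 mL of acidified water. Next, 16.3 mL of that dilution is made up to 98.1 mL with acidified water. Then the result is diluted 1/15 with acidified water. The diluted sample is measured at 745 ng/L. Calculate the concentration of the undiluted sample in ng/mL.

538 ng/mL

Overall dilution factor = 7.998 × 6.018 × 15 = 722.
Original = 745 ng/L × 722 = 5.38 × 10⁵ ng/L = 538 ng/mL.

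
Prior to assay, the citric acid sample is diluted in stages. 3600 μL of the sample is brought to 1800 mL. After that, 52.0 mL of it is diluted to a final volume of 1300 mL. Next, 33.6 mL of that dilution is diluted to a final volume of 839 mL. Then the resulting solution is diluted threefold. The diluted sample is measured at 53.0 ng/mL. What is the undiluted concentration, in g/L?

Overall dilution factor = 500 × 25 × 24.97 × 3 = 9.36 × 10⁵.
Original = 53.0 ng/mL × 9.36 × 10⁵ = 4.96 × 10⁷ ng/mL = 49.6 g/L.

49.6 g/L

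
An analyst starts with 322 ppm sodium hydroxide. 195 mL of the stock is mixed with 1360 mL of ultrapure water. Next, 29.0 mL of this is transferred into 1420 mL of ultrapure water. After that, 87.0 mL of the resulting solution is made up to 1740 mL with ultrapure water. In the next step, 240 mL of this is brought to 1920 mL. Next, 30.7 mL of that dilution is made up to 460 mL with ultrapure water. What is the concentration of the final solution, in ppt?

337 ppt

Overall dilution factor = 7.974 × 49.97 × 20 × 8 × 14.98 = 9.55 × 10⁵.
322 ppm / 9.55 × 10⁵ = 3.37 × 10⁻⁴ ppm = 337 ppt.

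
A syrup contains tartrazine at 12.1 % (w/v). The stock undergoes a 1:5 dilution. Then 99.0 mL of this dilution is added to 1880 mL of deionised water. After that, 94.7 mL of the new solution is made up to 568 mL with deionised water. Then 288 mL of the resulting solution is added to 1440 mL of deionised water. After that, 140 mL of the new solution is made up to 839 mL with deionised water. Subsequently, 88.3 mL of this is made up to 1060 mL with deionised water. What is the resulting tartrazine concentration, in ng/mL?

Overall dilution factor = 5 × 19.99 × 5.998 × 6 × 5.993 × 12.00 = 2.59 × 10⁵.
12.1 % (w/v) / 2.59 × 10⁵ = 4.68 × 10⁻⁵ % (w/v) = 468 ng/mL.

468 ng/mL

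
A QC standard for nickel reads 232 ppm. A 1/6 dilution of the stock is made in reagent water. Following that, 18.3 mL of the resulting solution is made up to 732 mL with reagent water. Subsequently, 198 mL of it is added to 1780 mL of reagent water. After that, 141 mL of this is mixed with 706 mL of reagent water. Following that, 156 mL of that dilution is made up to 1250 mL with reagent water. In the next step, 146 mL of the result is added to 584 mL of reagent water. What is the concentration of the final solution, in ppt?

402 ppt

Overall dilution factor = 6 × 40 × 9.990 × 6.007 × 8.013 × 5 = 5.77 × 10⁵.
232 ppm / 5.77 × 10⁵ = 4.02 × 10⁻⁴ ppm = 402 ppt.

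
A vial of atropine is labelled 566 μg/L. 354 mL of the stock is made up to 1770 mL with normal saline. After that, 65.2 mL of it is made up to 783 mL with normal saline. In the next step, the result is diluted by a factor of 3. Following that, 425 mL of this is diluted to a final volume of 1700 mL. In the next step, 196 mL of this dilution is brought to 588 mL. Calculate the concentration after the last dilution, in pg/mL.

Overall dilution factor = 5 × 12.01 × 3 × 4 × 3 = 2162.
566 μg/L / 2162 = 0.262 μg/L = 262 pg/mL.

262 pg/mL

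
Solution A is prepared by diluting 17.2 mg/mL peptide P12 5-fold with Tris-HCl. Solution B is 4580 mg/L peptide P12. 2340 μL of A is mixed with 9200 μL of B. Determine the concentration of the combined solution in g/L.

C_A = 17.2 mg/mL / 5 = 3.44 mg/mL.
C_B = 4580 mg/L = 4.58 mg/mL.
C_mix = (C_A·V_A + C_B·V_B)/(V_A + V_B) = (3.44×2340 + 4.58×9200) / 11540 = 4.35 mg/mL = 4.35 g/L.

4.35 g/L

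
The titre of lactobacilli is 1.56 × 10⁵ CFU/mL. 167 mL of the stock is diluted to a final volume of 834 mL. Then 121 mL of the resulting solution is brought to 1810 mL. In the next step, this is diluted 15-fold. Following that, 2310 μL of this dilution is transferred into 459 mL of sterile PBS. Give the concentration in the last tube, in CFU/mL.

Overall dilution factor = 4.994 × 14.96 × 15 × 199.7 = 2.24 × 10⁵.
1.56 × 10⁵ CFU/mL / 2.24 × 10⁵ = 0.697 CFU/mL.

0.697 CFU/mL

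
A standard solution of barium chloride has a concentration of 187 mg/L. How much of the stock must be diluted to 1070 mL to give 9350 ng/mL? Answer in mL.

53.5 mL

9350 ng/mL = 9.35 mg/L.
V₁ = C₂V₂/C₁ = 9.35 × 1070 / 187 = 53.5 mL.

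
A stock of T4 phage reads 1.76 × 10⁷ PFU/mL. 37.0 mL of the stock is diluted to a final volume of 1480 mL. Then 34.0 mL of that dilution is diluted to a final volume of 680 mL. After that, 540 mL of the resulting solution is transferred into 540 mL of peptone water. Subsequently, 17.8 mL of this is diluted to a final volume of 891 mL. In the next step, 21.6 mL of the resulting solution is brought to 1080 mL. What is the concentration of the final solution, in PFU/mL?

Overall dilution factor = 40 × 20 × 2 × 50.06 × 50 = 4.00 × 10⁶.
1.76 × 10⁷ PFU/mL / 4.00 × 10⁶ = 4.40 PFU/mL.

4.40 PFU/mL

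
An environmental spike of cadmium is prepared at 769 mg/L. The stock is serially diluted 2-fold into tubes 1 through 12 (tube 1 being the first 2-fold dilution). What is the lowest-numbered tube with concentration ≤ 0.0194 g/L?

Tube n has concentration 769 mg/L / 2ⁿ.
Need 2ⁿ ≥ 769 mg/L / 0.0194 g/L = 39.6, so n ≥ 5.31.
First such tube: n = 6.

tube 6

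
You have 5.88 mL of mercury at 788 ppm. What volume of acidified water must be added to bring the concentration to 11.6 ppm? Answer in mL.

V₂ = C₁V₁/C₂ = 788 × 5.88 / 11.6 = 399 mL.
Diluent to add = V₂ − V₁ = 399 − 5.88 = 394 mL.

394 mL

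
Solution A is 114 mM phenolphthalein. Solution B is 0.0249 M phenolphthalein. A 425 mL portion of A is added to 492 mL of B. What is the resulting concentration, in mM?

66.2 mM

C_B = 0.0249 M = 24.9 mM.
C_mix = (C_A·V_A + C_B·V_B)/(V_A + V_B) = (114×425 + 24.9×492) / 917.0 = 66.2 mM.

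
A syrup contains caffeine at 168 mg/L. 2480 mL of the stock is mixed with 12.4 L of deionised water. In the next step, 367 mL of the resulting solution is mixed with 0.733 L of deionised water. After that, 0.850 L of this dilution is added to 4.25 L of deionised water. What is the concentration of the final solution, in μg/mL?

1.56 μg/mL

Overall dilution factor = 6 × 2.997 × 6 = 108.
168 mg/L / 108 = 1.56 mg/L = 1.56 μg/mL.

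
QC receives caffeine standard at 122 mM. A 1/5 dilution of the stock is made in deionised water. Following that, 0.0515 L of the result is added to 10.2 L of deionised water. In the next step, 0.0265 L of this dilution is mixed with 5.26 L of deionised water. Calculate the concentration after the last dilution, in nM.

614 nM

Overall dilution factor = 5 × 199.1 × 199.5 = 1.99 × 10⁵.
122 mM / 1.99 × 10⁵ = 6.14 × 10⁻⁴ mM = 614 nM.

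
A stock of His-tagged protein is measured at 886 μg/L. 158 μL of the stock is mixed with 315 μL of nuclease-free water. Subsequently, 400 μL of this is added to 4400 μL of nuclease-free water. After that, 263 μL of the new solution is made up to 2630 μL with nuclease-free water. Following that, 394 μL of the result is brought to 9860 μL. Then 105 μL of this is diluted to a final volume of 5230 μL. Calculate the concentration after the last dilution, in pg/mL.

Overall dilution factor = 2.994 × 12 × 10 × 25.03 × 49.81 = 4.48 × 10⁵.
886 μg/L / 4.48 × 10⁵ = 1.98 × 10⁻³ μg/L = 1.98 pg/mL.

1.98 pg/mL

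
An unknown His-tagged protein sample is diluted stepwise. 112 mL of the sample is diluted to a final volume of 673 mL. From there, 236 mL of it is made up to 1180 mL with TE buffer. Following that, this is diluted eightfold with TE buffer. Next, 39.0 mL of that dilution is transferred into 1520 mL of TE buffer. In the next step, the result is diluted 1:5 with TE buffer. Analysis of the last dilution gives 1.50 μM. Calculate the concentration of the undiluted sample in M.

0.0721 M

Overall dilution factor = 6.009 × 5 × 8 × 39.97 × 5 = 4.80 × 10⁴.
Original = 1.50 μM × 4.80 × 10⁴ = 7.21 × 10⁴ μM = 0.0721 M.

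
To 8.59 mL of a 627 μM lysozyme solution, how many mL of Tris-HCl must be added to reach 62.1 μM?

78.1 mL

V₂ = C₁V₁/C₂ = 627 × 8.59 / 62.1 = 86.7 mL.
Diluent to add = V₂ − V₁ = 86.7 − 8.59 = 78.1 mL.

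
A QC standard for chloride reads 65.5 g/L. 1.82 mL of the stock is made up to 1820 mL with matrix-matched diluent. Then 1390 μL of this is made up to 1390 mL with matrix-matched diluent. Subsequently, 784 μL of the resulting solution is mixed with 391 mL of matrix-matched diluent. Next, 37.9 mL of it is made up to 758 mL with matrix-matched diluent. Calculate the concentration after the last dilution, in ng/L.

Overall dilution factor = 1000 × 1000 × 499.7 × 20 = 9.99 × 10⁹.
65.5 g/L / 9.99 × 10⁹ = 6.55 × 10⁻⁹ g/L = 6.55 ng/L.

6.55 ng/L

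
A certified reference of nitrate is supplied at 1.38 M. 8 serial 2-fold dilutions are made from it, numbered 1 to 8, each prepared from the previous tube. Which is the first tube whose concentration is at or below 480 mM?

tube 2

Tube n has concentration 1.38 M / 2ⁿ.
Need 2ⁿ ≥ 1.38 M / 480 mM = 2.88, so n ≥ 1.52.
First such tube: n = 2.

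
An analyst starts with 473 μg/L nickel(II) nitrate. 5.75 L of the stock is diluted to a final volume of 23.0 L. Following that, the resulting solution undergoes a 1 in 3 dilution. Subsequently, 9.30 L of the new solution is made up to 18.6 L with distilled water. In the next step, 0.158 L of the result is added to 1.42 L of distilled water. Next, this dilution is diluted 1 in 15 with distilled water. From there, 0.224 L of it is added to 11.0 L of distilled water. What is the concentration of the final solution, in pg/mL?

Overall dilution factor = 4 × 3 × 2 × 9.987 × 15 × 50.11 = 1.80 × 10⁵.
473 μg/L / 1.80 × 10⁵ = 2.63 × 10⁻³ μg/L = 2.63 pg/mL.

2.63 pg/mL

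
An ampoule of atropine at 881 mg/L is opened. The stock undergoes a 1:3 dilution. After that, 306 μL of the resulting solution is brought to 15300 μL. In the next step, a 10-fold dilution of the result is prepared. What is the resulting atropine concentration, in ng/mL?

Overall dilution factor = 3 × 50 × 10 = 1500.
881 mg/L / 1500 = 0.587 mg/L = 587 ng/mL.

587 ng/mL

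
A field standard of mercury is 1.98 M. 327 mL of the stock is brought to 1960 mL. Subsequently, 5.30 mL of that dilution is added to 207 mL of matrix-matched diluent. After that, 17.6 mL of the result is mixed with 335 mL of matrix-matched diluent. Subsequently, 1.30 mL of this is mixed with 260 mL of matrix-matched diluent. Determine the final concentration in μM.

2.05 μM

Overall dilution factor = 5.994 × 40.06 × 20.03 × 201 = 9.67 × 10⁵.
1.98 M / 9.67 × 10⁵ = 2.05 × 10⁻⁶ M = 2.05 μM.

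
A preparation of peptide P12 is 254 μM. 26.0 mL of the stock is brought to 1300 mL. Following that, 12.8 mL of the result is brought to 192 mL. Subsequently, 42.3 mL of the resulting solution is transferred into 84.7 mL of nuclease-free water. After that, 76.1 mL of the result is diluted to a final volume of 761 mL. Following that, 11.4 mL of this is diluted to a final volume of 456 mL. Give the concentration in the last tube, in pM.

Overall dilution factor = 50 × 15 × 3.002 × 10 × 40 = 9.01 × 10⁵.
254 μM / 9.01 × 10⁵ = 2.82 × 10⁻⁴ μM = 282 pM.

282 pM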